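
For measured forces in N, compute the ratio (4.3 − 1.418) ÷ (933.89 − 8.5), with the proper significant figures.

4.3 − 1.418 = 2.882, limited to 1 d.p. → 2 s.f.; 933.89 − 8.5 = 925.39, limited to 1 d.p. → 4 s.f.
Carrying full precision, 2.882 ÷ 925.39 = 0.00311436259307…; keep min(2, 4) = 2 s.f.
Rounded to 2 significant figures: 0.0031.

0.0031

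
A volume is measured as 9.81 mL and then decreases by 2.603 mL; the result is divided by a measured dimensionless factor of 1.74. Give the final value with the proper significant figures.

4.14 mL

9.81 mL − 2.603 mL = 7.207 mL; the difference is limited to 2 decimal places (3 s.f.).
Carrying full precision, 7.207 ÷ 1.74 = 4.14195402299… mL; 1.74 has 3 s.f., so the result keeps min(3, 3) = 3 s.f.
Rounded to 3 significant figures: 4.14 mL.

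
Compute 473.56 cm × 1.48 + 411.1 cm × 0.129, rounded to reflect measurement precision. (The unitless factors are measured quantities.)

473.56 × 1.48 = 700.8688 → 701 cm (3 s.f., last digit at the 10^0 place).
411.1 × 0.129 = 53.0319 → 53.0 cm (3 s.f., last digit at the 10^-1 place).
Sum: 753.9007 cm; keep the coarser place, 10^0.
Result: 754 cm.

754 cm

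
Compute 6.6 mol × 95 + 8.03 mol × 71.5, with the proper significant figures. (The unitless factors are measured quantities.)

6.6 × 95 = 627 → 6.3 × 10^2 mol (2 s.f., last digit at the 10^1 place).
8.03 × 71.5 = 574.145 → 574 mol (3 s.f., last digit at the 10^0 place).
Sum: 1201.145 mol; keep the coarser place, 10^1.
Result: 1.20 × 10^3 mol.

1.20 × 10^3 mol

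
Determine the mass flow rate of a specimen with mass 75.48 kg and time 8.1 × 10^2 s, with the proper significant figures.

0.093 kg/s

mass flow rate = 75.48 kg ÷ 8.1 × 10^2 s = 0.0931851851852… kg/s.
75.48 has 4 significant figures; 8.1 × 10^2 has 2.
Division/multiplication keeps the fewest: 2 significant figures.
Rounded: 0.093 kg/s.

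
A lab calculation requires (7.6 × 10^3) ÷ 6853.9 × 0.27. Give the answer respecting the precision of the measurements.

(7.6 × 10^3) ÷ 6853.9 × 0.27 = 0.299391587271…
Multiplication/division keeps the fewest significant figures: 7.6 × 10^3 → 2 s.f., 6853.9 → 5 s.f., 0.27 → 2 s.f.; limit is 2.
Rounded to 2 significant figures: 0.30.

0.30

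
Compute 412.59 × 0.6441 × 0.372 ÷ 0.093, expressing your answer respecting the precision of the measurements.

412.59 × 0.6441 × 0.372 ÷ 0.093 = 1062.996876
Multiplication/division keeps the fewest significant figures: 412.59 → 5 s.f., 0.6441 → 4 s.f., 0.372 → 3 s.f., 0.093 → 2 s.f.; limit is 2.
Rounded to 2 significant figures: 1.1 × 10^3.

1.1 × 10^3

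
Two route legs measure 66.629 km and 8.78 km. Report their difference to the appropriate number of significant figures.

66.629 km − 8.78 km = 57.849 km.
Addition/subtraction keeps the fewest decimal places: 66.629 → 3 decimal places, 8.78 → 2 decimal places; limit is 2.
Rounded to 2 decimal places: 57.85 km.

57.85 km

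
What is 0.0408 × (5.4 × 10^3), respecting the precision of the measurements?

0.0408 × (5.4 × 10^3) = 220.32
Multiplication/division keeps the fewest significant figures: 0.0408 → 3 s.f., 5.4 × 10^3 → 2 s.f.; limit is 2.
Rounded to 2 significant figures: 2.2 × 10^2.

2.2 × 10^2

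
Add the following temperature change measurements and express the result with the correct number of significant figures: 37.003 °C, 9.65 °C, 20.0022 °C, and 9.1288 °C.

75.78 °C

37.003 °C + 9.65 °C + 20.0022 °C + 9.1288 °C = 75.7840 °C.
Addition/subtraction keeps the fewest decimal places: 37.003 → 3 decimal places, 9.65 → 2 decimal places, 20.0022 → 4 decimal places, 9.1288 → 4 decimal places; limit is 2.
Rounded to 2 decimal places: 75.78 °C.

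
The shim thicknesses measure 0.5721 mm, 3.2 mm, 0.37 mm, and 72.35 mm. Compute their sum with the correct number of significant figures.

76.5 mm

0.5721 mm + 3.2 mm + 0.37 mm + 72.35 mm = 76.4921 mm.
Addition/subtraction keeps the fewest decimal places: 0.5721 → 4 decimal places, 3.2 → 1 decimal place, 0.37 → 2 decimal places, 72.35 → 2 decimal places; limit is 1.
Rounded to 1 decimal place: 76.5 mm.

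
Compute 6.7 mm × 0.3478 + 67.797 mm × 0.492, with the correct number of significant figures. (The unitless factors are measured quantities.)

6.7 × 0.3478 = 2.33026 → 2.3 mm (2 s.f., last digit at the 10^-1 place).
67.797 × 0.492 = 33.356124 → 33.4 mm (3 s.f., last digit at the 10^-1 place).
Sum: 35.686384 mm; keep the coarser place, 10^-1.
Result: 35.7 mm.

35.7 mm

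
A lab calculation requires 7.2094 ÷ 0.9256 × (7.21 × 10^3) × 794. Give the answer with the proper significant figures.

4.46 × 10^7

7.2094 ÷ 0.9256 × (7.21 × 10^3) × 794 = 44589391.2662…
Multiplication/division keeps the fewest significant figures: 7.2094 → 5 s.f., 0.9256 → 4 s.f., 7.21 × 10^3 → 3 s.f., 794 → 3 s.f.; limit is 3.
Rounded to 3 significant figures: 4.46 × 10^7.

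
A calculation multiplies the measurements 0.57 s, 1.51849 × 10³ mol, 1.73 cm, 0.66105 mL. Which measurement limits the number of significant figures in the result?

0.57 s → 2 s.f.; 1.51849 × 10³ mol → 6 s.f.; 1.73 cm → 3 s.f.; 0.66105 mL → 5 s.f.
The fewest is 2 significant figures, from 0.57 s.

0.57 s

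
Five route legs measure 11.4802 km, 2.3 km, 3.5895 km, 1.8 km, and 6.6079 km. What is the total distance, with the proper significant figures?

25.8 km

11.4802 km + 2.3 km + 3.5895 km + 1.8 km + 6.6079 km = 25.7776 km.
Addition/subtraction keeps the fewest decimal places: 11.4802 → 4 decimal places, 2.3 → 1 decimal place, 3.5895 → 4 decimal places, 1.8 → 1 decimal place, 6.6079 → 4 decimal places; limit is 1.
Rounded to 1 decimal place: 25.8 km.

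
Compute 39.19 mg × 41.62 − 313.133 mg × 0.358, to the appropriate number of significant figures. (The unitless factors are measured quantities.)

1519 mg

39.19 × 41.62 = 1631.0878 → 1631 mg (4 s.f., last digit at the 10^0 place).
313.133 × 0.358 = 112.101614 → 1.12 × 10² mg (3 s.f., last digit at the 10^0 place).
Difference: 1518.986186 mg; keep the coarser place, 10^0.
Result: 1519 mg.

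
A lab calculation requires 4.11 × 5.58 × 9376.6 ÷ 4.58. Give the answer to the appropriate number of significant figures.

4.11 × 5.58 × 9376.6 ÷ 4.58 = 46952.1984891…
Multiplication/division keeps the fewest significant figures: 4.11 → 3 s.f., 5.58 → 3 s.f., 9376.6 → 5 s.f., 4.58 → 3 s.f.; limit is 3.
Rounded to 3 significant figures: 4.70 × 10^4.

4.70 × 10^4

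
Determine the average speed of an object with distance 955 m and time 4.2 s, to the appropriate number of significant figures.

2.3 × 10^2 m/s

average speed = 955 m ÷ 4.2 s = 227.380952381… m/s.
955 has 3 significant figures; 4.2 has 2.
Division/multiplication keeps the fewest: 2 significant figures.
Rounded: 2.3 × 10^2 m/s.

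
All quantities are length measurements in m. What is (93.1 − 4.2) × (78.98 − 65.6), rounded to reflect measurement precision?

93.1 − 4.2 = 88.9, limited to 1 d.p. → 3 s.f.; 78.98 − 65.6 = 13.38, limited to 1 d.p. → 3 s.f.
Carrying full precision, 88.9 × 13.38 = 1189.482; keep min(3, 3) = 3 s.f.
Rounded to 3 significant figures: 1.19 × 10^3 m².

1.19 × 10^3 m²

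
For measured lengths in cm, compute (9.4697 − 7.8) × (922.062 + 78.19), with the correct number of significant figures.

9.4697 − 7.8 = 1.6697, limited to 1 d.p. → 2 s.f.; 922.062 + 78.19 = 1000.252, limited to 2 d.p. → 6 s.f.
Carrying full precision, 1.6697 × 1000.252 = 1670.1207644; keep min(2, 6) = 2 s.f.
Rounded to 2 significant figures: 1.7 × 10³ cm².

1.7 × 10³ cm²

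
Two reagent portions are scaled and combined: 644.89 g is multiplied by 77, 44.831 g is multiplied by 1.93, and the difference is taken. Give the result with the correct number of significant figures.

5.0 × 10⁴ g

644.89 × 77 = 49656.53 → 5.0 × 10⁴ g (2 s.f., last digit at the 10^3 place).
44.831 × 1.93 = 86.52383 → 86.5 g (3 s.f., last digit at the 10^-1 place).
Difference: 49570.00617 g; keep the coarser place, 10^3.
Result: 5.0 × 10⁴ g.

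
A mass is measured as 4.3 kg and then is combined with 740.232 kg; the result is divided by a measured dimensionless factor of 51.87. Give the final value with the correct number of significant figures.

14.35 kg

4.3 kg + 740.232 kg = 744.532 kg; the sum is limited to 1 decimal place (4 s.f.).
Carrying full precision, 744.532 ÷ 51.87 = 14.3538075959… kg; 51.87 has 4 s.f., so the result keeps min(4, 4) = 4 s.f.
Rounded to 4 significant figures: 14.35 kg.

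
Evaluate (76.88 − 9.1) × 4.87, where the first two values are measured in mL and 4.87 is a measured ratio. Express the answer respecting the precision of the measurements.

76.88 mL − 9.1 mL = 67.78 mL; the difference is limited to 1 decimal place (3 s.f.).
Carrying full precision, 67.78 × 4.87 = 330.0886 mL; 4.87 has 3 s.f., so the result keeps min(3, 3) = 3 s.f.
Rounded to 3 significant figures: 330. mL.

330. mL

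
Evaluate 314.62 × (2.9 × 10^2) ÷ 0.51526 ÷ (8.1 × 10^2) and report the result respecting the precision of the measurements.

2.2 × 10^2

314.62 × (2.9 × 10^2) ÷ 0.51526 ÷ (8.1 × 10^2) = 218.61143577…
Multiplication/division keeps the fewest significant figures: 314.62 → 5 s.f., 2.9 × 10^2 → 2 s.f., 0.51526 → 5 s.f., 8.1 × 10^2 → 2 s.f.; limit is 2.
Rounded to 2 significant figures: 2.2 × 10^2.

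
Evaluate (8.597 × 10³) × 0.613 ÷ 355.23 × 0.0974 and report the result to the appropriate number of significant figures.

1.44

(8.597 × 10³) × 0.613 ÷ 355.23 × 0.0974 = 1.44496298567…
Multiplication/division keeps the fewest significant figures: 8.597 × 10³ → 4 s.f., 0.613 → 3 s.f., 355.23 → 5 s.f., 0.0974 → 3 s.f.; limit is 3.
Rounded to 3 significant figures: 1.44.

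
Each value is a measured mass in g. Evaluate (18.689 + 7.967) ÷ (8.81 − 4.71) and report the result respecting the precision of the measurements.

18.689 + 7.967 = 26.656, limited to 3 d.p. → 5 s.f.; 8.81 − 4.71 = 4.10, limited to 2 d.p. → 3 s.f.
Carrying full precision, 26.656 ÷ 4.10 = 6.50146341463…; keep min(5, 3) = 3 s.f.
Rounded to 3 significant figures: 6.50.

6.50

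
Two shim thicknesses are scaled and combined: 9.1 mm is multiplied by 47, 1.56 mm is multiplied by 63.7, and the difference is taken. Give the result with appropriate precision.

3.3 × 10² mm

9.1 × 47 = 427.7 → 4.3 × 10² mm (2 s.f., last digit at the 10^1 place).
1.56 × 63.7 = 99.372 → 99.4 mm (3 s.f., last digit at the 10^-1 place).
Difference: 328.328 mm; keep the coarser place, 10^1.
Result: 3.3 × 10² mm.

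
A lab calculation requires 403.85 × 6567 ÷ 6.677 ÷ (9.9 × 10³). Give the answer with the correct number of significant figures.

403.85 × 6567 ÷ 6.677 ÷ (9.9 × 10³) = 40.1208876242…
Multiplication/division keeps the fewest significant figures: 403.85 → 5 s.f., 6567 → 4 s.f., 6.677 → 4 s.f., 9.9 × 10³ → 2 s.f.; limit is 2.
Rounded to 2 significant figures: 40.

40.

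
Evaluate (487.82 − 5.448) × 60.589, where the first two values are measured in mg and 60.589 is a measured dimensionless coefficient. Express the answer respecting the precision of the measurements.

487.82 mg − 5.448 mg = 482.372 mg; the difference is limited to 2 decimal places (5 s.f.).
Carrying full precision, 482.372 × 60.589 = 29226.437108 mg; 60.589 has 5 s.f., so the result keeps min(5, 5) = 5 s.f.
Rounded to 5 significant figures: 29226 mg.

29226 mg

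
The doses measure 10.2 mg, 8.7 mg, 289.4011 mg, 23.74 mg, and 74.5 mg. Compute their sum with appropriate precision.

406.5 mg

10.2 mg + 8.7 mg + 289.4011 mg + 23.74 mg + 74.5 mg = 406.5411 mg.
Addition/subtraction keeps the fewest decimal places: 10.2 → 1 decimal place, 8.7 → 1 decimal place, 289.4011 → 4 decimal places, 23.74 → 2 decimal places, 74.5 → 1 decimal place; limit is 1.
Rounded to 1 decimal place: 406.5 mg.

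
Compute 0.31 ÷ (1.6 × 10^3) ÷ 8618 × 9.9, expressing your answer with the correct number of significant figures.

2.2 × 10^-7

0.31 ÷ (1.6 × 10^3) ÷ 8618 × 9.9 = 2.22571942446 × 10^-7…
Multiplication/division keeps the fewest significant figures: 0.31 → 2 s.f., 1.6 × 10^3 → 2 s.f., 8618 → 4 s.f., 9.9 → 2 s.f.; limit is 2.
Rounded to 2 significant figures: 2.2 × 10^-7.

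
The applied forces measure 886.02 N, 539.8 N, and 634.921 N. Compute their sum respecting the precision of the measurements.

886.02 N + 539.8 N + 634.921 N = 2060.741 N.
Addition/subtraction keeps the fewest decimal places: 886.02 → 2 decimal places, 539.8 → 1 decimal place, 634.921 → 3 decimal places; limit is 1.
Rounded to 1 decimal place: 2060.7 N.

2060.7 N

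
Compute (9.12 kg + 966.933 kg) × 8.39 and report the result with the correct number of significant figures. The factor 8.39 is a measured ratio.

9.12 kg + 966.933 kg = 976.053 kg; the sum is limited to 2 decimal places (5 s.f.).
Carrying full precision, 976.053 × 8.39 = 8189.08467 kg; 8.39 has 3 s.f., so the result keeps min(5, 3) = 3 s.f.
Rounded to 3 significant figures: 8.19 × 10³ kg.

8.19 × 10³ kg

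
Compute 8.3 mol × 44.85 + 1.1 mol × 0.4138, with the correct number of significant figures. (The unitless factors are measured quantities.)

8.3 × 44.85 = 372.255 → 3.7 × 10² mol (2 s.f., last digit at the 10^1 place).
1.1 × 0.4138 = 0.45518 → 0.46 mol (2 s.f., last digit at the 10^-2 place).
Sum: 372.71018 mol; keep the coarser place, 10^1.
Result: 3.7 × 10² mol.

3.7 × 10² mol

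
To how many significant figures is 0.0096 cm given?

2

0.0096: leading zeros are not significant.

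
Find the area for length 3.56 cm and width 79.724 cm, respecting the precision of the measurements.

284 cm²

area = 3.56 cm × 79.724 cm = 283.81744 cm².
3.56 has 3 significant figures; 79.724 has 5.
Division/multiplication keeps the fewest: 3 significant figures.
Rounded: 284 cm².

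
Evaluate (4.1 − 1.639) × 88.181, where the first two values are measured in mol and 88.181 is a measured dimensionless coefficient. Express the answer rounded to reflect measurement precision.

4.1 mol − 1.639 mol = 2.461 mol; the difference is limited to 1 decimal place (2 s.f.).
Carrying full precision, 2.461 × 88.181 = 217.013441 mol; 88.181 has 5 s.f., so the result keeps min(2, 5) = 2 s.f.
Rounded to 2 significant figures: 2.2 × 10² mol.

2.2 × 10² mol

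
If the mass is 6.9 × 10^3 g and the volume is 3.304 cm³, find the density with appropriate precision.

density = 6.9 × 10^3 g ÷ 3.304 cm³ = 2088.37772397… g/cm³.
6.9 × 10^3 has 2 significant figures; 3.304 has 4.
Division/multiplication keeps the fewest: 2 significant figures.
Rounded: 2.1 × 10^3 g/cm³.

2.1 × 10^3 g/cm³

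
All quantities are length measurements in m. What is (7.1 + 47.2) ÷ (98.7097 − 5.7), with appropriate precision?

7.1 + 47.2 = 54.3, limited to 1 d.p. → 3 s.f.; 98.7097 − 5.7 = 93.0097, limited to 1 d.p. → 3 s.f.
Carrying full precision, 54.3 ÷ 93.0097 = 0.583810075723…; keep min(3, 3) = 3 s.f.
Rounded to 3 significant figures: 0.584.

0.584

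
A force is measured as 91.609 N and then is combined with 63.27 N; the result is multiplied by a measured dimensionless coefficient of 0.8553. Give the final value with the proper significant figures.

132.5 N

91.609 N + 63.27 N = 154.879 N; the sum is limited to 2 decimal places (5 s.f.).
Carrying full precision, 154.879 × 0.8553 = 132.4680087 N; 0.8553 has 4 s.f., so the result keeps min(5, 4) = 4 s.f.
Rounded to 4 significant figures: 132.5 N.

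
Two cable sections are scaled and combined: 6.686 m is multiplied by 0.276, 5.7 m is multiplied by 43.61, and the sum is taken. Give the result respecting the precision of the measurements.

6.686 × 0.276 = 1.845336 → 1.85 m (3 s.f., last digit at the 10^-2 place).
5.7 × 43.61 = 248.577 → 2.5 × 10² m (2 s.f., last digit at the 10^1 place).
Sum: 250.422336 m; keep the coarser place, 10^1.
Result: 2.5 × 10² m.

2.5 × 10² m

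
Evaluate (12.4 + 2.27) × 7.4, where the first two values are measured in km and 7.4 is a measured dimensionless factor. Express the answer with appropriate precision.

12.4 km + 2.27 km = 14.67 km; the sum is limited to 1 decimal place (3 s.f.).
Carrying full precision, 14.67 × 7.4 = 108.558 km; 7.4 has 2 s.f., so the result keeps min(3, 2) = 2 s.f.
Rounded to 2 significant figures: 1.1 × 10² km.

1.1 × 10² km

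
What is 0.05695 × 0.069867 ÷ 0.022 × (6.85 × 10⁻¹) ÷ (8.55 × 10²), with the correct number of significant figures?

1.4 × 10⁻⁴

0.05695 × 0.069867 ÷ 0.022 × (6.85 × 10⁻¹) ÷ (8.55 × 10²) = 0.000144899737919…
Multiplication/division keeps the fewest significant figures: 0.05695 → 4 s.f., 0.069867 → 5 s.f., 0.022 → 2 s.f., 6.85 × 10⁻¹ → 3 s.f., 8.55 × 10² → 3 s.f.; limit is 2.
Rounded to 2 significant figures: 1.4 × 10⁻⁴.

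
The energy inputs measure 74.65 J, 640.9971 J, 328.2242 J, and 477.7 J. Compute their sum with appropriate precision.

1521.6 J

74.65 J + 640.9971 J + 328.2242 J + 477.7 J = 1521.5713 J.
Addition/subtraction keeps the fewest decimal places: 74.65 → 2 decimal places, 640.9971 → 4 decimal places, 328.2242 → 4 decimal places, 477.7 → 1 decimal place; limit is 1.
Rounded to 1 decimal place: 1521.6 J.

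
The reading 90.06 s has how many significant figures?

90.06: zeros between nonzero digits are significant.

4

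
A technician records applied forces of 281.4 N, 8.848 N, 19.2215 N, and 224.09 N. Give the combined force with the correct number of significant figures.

281.4 N + 8.848 N + 19.2215 N + 224.09 N = 533.5595 N.
Addition/subtraction keeps the fewest decimal places: 281.4 → 1 decimal place, 8.848 → 3 decimal places, 19.2215 → 4 decimal places, 224.09 → 2 decimal places; limit is 1.
Rounded to 1 decimal place: 533.6 N.

533.6 N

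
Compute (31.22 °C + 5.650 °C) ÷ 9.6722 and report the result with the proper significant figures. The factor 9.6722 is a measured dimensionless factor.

3.812 °C

31.22 °C + 5.650 °C = 36.870 °C; the sum is limited to 2 decimal places (4 s.f.).
Carrying full precision, 36.870 ÷ 9.6722 = 3.81195591489… °C; 9.6722 has 5 s.f., so the result keeps min(4, 5) = 4 s.f.
Rounded to 4 significant figures: 3.812 °C.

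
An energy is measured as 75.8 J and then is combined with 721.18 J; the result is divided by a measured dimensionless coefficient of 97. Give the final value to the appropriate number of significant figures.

8.2 J

75.8 J + 721.18 J = 796.98 J; the sum is limited to 1 decimal place (4 s.f.).
Carrying full precision, 796.98 ÷ 97 = 8.21628865979… J; 97 has 2 s.f., so the result keeps min(4, 2) = 2 s.f.
Rounded to 2 significant figures: 8.2 J.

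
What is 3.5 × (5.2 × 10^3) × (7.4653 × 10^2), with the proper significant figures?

1.4 × 10^7

3.5 × (5.2 × 10^3) × (7.4653 × 10^2) = 13586846
Multiplication/division keeps the fewest significant figures: 3.5 → 2 s.f., 5.2 × 10^3 → 2 s.f., 7.4653 × 10^2 → 5 s.f.; limit is 2.
Rounded to 2 significant figures: 1.4 × 10^7.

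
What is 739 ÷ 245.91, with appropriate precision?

739 ÷ 245.91 = 3.00516449107…
Multiplication/division keeps the fewest significant figures: 739 → 3 s.f., 245.91 → 5 s.f.; limit is 3.
Rounded to 3 significant figures: 3.01.

3.01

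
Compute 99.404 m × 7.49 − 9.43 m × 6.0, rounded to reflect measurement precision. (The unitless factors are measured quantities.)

99.404 × 7.49 = 744.53596 → 745 m (3 s.f., last digit at the 10^0 place).
9.43 × 6.0 = 56.58 → 57 m (2 s.f., last digit at the 10^0 place).
Difference: 687.95596 m; keep the coarser place, 10^0.
Result: 688 m.

688 m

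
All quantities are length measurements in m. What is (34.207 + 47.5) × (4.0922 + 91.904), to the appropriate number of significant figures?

34.207 + 47.5 = 81.707, limited to 1 d.p. → 3 s.f.; 4.0922 + 91.904 = 95.9962, limited to 3 d.p. → 5 s.f.
Carrying full precision, 81.707 × 95.9962 = 7843.5615134; keep min(3, 5) = 3 s.f.
Rounded to 3 significant figures: 7.84 × 10^3 m².

7.84 × 10^3 m²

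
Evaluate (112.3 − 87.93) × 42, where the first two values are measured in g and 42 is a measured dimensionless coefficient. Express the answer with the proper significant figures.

1.0 × 10^3 g

112.3 g − 87.93 g = 24.37 g; the difference is limited to 1 decimal place (3 s.f.).
Carrying full precision, 24.37 × 42 = 1023.54 g; 42 has 2 s.f., so the result keeps min(3, 2) = 2 s.f.
Rounded to 2 significant figures: 1.0 × 10^3 g.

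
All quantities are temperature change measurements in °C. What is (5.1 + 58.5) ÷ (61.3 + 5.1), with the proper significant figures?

0.958

5.1 + 58.5 = 63.6, limited to 1 d.p. → 3 s.f.; 61.3 + 5.1 = 66.4, limited to 1 d.p. → 3 s.f.
Carrying full precision, 63.6 ÷ 66.4 = 0.957831325301…; keep min(3, 3) = 3 s.f.
Rounded to 3 significant figures: 0.958.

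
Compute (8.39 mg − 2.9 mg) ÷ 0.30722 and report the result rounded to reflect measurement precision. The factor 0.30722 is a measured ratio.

8.39 mg − 2.9 mg = 5.49 mg; the difference is limited to 1 decimal place (2 s.f.).
Carrying full precision, 5.49 ÷ 0.30722 = 17.8699303431… mg; 0.30722 has 5 s.f., so the result keeps min(2, 5) = 2 s.f.
Rounded to 2 significant figures: 18 mg.

18 mg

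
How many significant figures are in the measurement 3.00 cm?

3.00: trailing zeros after a decimal point are significant.

3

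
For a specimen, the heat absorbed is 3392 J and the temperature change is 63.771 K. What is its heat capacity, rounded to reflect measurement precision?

53.19 J/K

heat capacity = 3392 J ÷ 63.771 K = 53.1903216195… J/K.
3392 has 4 significant figures; 63.771 has 5.
Division/multiplication keeps the fewest: 4 significant figures.
Rounded: 53.19 J/K.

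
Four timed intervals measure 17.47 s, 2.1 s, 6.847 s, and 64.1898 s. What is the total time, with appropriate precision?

90.6 s

17.47 s + 2.1 s + 6.847 s + 64.1898 s = 90.6068 s.
Addition/subtraction keeps the fewest decimal places: 17.47 → 2 decimal places, 2.1 → 1 decimal place, 6.847 → 3 decimal places, 64.1898 → 4 decimal places; limit is 1.
Rounded to 1 decimal place: 90.6 s.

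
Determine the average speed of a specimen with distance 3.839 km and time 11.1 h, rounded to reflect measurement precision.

0.346 km/h

average speed = 3.839 km ÷ 11.1 h = 0.345855855856… km/h.
3.839 has 4 significant figures; 11.1 has 3.
Division/multiplication keeps the fewest: 3 significant figures.
Rounded: 0.346 km/h.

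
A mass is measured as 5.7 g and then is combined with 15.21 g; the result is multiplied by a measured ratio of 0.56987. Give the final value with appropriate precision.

5.7 g + 15.21 g = 20.91 g; the sum is limited to 1 decimal place (3 s.f.).
Carrying full precision, 20.91 × 0.56987 = 11.9159817 g; 0.56987 has 5 s.f., so the result keeps min(3, 5) = 3 s.f.
Rounded to 3 significant figures: 11.9 g.

11.9 g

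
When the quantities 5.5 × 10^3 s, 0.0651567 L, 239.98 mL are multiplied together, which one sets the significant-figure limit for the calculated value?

5.5 × 10^3 s → 2 s.f.; 0.0651567 L → 6 s.f.; 239.98 mL → 5 s.f.
The fewest is 2 significant figures, from 5.5 × 10^3 s.

5.5 × 10^3 s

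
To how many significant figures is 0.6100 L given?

4

0.6100: leading zeros are not significant; trailing zeros after a decimal point are significant.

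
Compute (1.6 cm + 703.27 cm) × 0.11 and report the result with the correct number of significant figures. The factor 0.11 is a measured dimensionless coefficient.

1.6 cm + 703.27 cm = 704.87 cm; the sum is limited to 1 decimal place (4 s.f.).
Carrying full precision, 704.87 × 0.11 = 77.5357 cm; 0.11 has 2 s.f., so the result keeps min(4, 2) = 2 s.f.
Rounded to 2 significant figures: 78 cm.

78 cm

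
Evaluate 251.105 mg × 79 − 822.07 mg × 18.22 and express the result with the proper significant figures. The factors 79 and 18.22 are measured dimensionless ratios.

251.105 × 79 = 19837.295 → 2.0 × 10^4 mg (2 s.f., last digit at the 10^3 place).
822.07 × 18.22 = 14978.1154 → 1.498 × 10^4 mg (4 s.f., last digit at the 10^1 place).
Difference: 4859.1796 mg; keep the coarser place, 10^3.
Result: 5 × 10^3 mg.

5 × 10^3 mg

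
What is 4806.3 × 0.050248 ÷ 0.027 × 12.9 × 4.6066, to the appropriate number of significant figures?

4806.3 × 0.050248 ÷ 0.027 × 12.9 × 4.6066 = 531540.187096…
Multiplication/division keeps the fewest significant figures: 4806.3 → 5 s.f., 0.050248 → 5 s.f., 0.027 → 2 s.f., 12.9 → 3 s.f., 4.6066 → 5 s.f.; limit is 2.
Rounded to 2 significant figures: 5.3 × 10⁵.

5.3 × 10⁵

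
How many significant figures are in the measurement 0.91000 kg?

5

0.91000: leading zeros are not significant; trailing zeros after a decimal point are significant.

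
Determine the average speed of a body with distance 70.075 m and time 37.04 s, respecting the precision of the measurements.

average speed = 70.075 m ÷ 37.04 s = 1.89187365011… m/s.
70.075 has 5 significant figures; 37.04 has 4.
Division/multiplication keeps the fewest: 4 significant figures.
Rounded: 1.892 m/s.

1.892 m/s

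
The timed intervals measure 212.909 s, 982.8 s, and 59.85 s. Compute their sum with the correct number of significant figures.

212.909 s + 982.8 s + 59.85 s = 1255.559 s.
Addition/subtraction keeps the fewest decimal places: 212.909 → 3 decimal places, 982.8 → 1 decimal place, 59.85 → 2 decimal places; limit is 1.
Rounded to 1 decimal place: 1255.6 s.

1255.6 s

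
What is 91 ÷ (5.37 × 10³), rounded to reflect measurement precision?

91 ÷ (5.37 × 10³) = 0.0169459962756…
Multiplication/division keeps the fewest significant figures: 91 → 2 s.f., 5.37 × 10³ → 3 s.f.; limit is 2.
Rounded to 2 significant figures: 0.017.

0.017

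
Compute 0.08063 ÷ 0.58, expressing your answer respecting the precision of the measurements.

0.14

0.08063 ÷ 0.58 = 0.139017241379…
Multiplication/division keeps the fewest significant figures: 0.08063 → 4 s.f., 0.58 → 2 s.f.; limit is 2.
Rounded to 2 significant figures: 0.14.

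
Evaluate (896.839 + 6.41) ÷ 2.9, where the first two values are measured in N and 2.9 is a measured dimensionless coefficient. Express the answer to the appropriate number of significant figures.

3.1 × 10^2 N

896.839 N + 6.41 N = 903.249 N; the sum is limited to 2 decimal places (5 s.f.).
Carrying full precision, 903.249 ÷ 2.9 = 311.465172414… N; 2.9 has 2 s.f., so the result keeps min(5, 2) = 2 s.f.
Rounded to 2 significant figures: 3.1 × 10^2 N.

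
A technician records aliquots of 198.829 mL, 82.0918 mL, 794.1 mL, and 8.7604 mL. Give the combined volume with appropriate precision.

1.0838 × 10^3 mL

198.829 mL + 82.0918 mL + 794.1 mL + 8.7604 mL = 1083.7812 mL.
Addition/subtraction keeps the fewest decimal places: 198.829 → 3 decimal places, 82.0918 → 4 decimal places, 794.1 → 1 decimal place, 8.7604 → 4 decimal places; limit is 1.
Rounded to 1 decimal place: 1.0838 × 10^3 mL.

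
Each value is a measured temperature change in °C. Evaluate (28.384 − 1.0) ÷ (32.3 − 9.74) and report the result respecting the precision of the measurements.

1.21

28.384 − 1.0 = 27.384, limited to 1 d.p. → 3 s.f.; 32.3 − 9.74 = 22.56, limited to 1 d.p. → 3 s.f.
Carrying full precision, 27.384 ÷ 22.56 = 1.21382978723…; keep min(3, 3) = 3 s.f.
Rounded to 3 significant figures: 1.21.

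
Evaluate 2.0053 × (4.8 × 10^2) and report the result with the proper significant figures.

9.6 × 10^2

2.0053 × (4.8 × 10^2) = 962.544
Multiplication/division keeps the fewest significant figures: 2.0053 → 5 s.f., 4.8 × 10^2 → 2 s.f.; limit is 2.
Rounded to 2 significant figures: 9.6 × 10^2.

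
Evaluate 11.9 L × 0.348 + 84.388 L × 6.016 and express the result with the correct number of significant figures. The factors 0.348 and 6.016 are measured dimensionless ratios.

11.9 × 0.348 = 4.1412 → 4.14 L (3 s.f., last digit at the 10^-2 place).
84.388 × 6.016 = 507.678208 → 507.7 L (4 s.f., last digit at the 10^-1 place).
Sum: 511.819408 L; keep the coarser place, 10^-1.
Result: 511.8 L.

511.8 L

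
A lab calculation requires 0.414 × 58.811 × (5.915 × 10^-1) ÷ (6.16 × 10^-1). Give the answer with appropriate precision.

23.4

0.414 × 58.811 × (5.915 × 10^-1) ÷ (6.16 × 10^-1) = 23.3793774205…
Multiplication/division keeps the fewest significant figures: 0.414 → 3 s.f., 58.811 → 5 s.f., 5.915 × 10^-1 → 4 s.f., 6.16 × 10^-1 → 3 s.f.; limit is 3.
Rounded to 3 significant figures: 23.4.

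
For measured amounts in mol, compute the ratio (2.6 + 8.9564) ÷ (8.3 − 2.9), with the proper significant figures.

2.6 + 8.9564 = 11.5564, limited to 1 d.p. → 3 s.f.; 8.3 − 2.9 = 5.4, limited to 1 d.p. → 2 s.f.
Carrying full precision, 11.5564 ÷ 5.4 = 2.14007407407…; keep min(3, 2) = 2 s.f.
Rounded to 2 significant figures: 2.1.

2.1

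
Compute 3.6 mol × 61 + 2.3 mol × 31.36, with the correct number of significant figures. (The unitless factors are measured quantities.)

2.9 × 10^2 mol

3.6 × 61 = 219.6 → 2.2 × 10^2 mol (2 s.f., last digit at the 10^1 place).
2.3 × 31.36 = 72.128 → 72 mol (2 s.f., last digit at the 10^0 place).
Sum: 291.728 mol; keep the coarser place, 10^1.
Result: 2.9 × 10^2 mol.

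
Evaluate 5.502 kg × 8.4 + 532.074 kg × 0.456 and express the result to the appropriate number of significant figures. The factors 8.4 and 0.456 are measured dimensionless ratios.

5.502 × 8.4 = 46.2168 → 46 kg (2 s.f., last digit at the 10^0 place).
532.074 × 0.456 = 242.625744 → 243 kg (3 s.f., last digit at the 10^0 place).
Sum: 288.842544 kg; keep the coarser place, 10^0.
Result: 289 kg.

289 kg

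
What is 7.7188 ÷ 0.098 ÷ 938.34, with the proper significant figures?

7.7188 ÷ 0.098 ÷ 938.34 = 0.0839389403693…
Multiplication/division keeps the fewest significant figures: 7.7188 → 5 s.f., 0.098 → 2 s.f., 938.34 → 5 s.f.; limit is 2.
Rounded to 2 significant figures: 0.084.

0.084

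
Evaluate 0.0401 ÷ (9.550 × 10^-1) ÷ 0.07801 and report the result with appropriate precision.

0.0401 ÷ (9.550 × 10^-1) ÷ 0.07801 = 0.538258284782…
Multiplication/division keeps the fewest significant figures: 0.0401 → 3 s.f., 9.550 × 10^-1 → 4 s.f., 0.07801 → 4 s.f.; limit is 3.
Rounded to 3 significant figures: 0.538.

0.538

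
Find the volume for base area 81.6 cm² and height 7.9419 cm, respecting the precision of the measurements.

volume = 81.6 cm² × 7.9419 cm = 648.05904 cm³.
81.6 has 3 significant figures; 7.9419 has 5.
Division/multiplication keeps the fewest: 3 significant figures.
Rounded: 648 cm³.

648 cm³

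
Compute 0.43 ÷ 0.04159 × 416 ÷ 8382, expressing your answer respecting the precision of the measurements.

0.43 ÷ 0.04159 × 416 ÷ 8382 = 0.513127404245…
Multiplication/division keeps the fewest significant figures: 0.43 → 2 s.f., 0.04159 → 4 s.f., 416 → 3 s.f., 8382 → 4 s.f.; limit is 2.
Rounded to 2 significant figures: 0.51.

0.51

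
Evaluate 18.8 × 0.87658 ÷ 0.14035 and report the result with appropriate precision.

18.8 × 0.87658 ÷ 0.14035 = 117.418624866…
Multiplication/division keeps the fewest significant figures: 18.8 → 3 s.f., 0.87658 → 5 s.f., 0.14035 → 5 s.f.; limit is 3.
Rounded to 3 significant figures: 117.

117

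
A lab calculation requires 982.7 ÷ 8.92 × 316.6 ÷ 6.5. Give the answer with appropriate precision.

5.4 × 10^3

982.7 ÷ 8.92 × 316.6 ÷ 6.5 = 5366.03690928…
Multiplication/division keeps the fewest significant figures: 982.7 → 4 s.f., 8.92 → 3 s.f., 316.6 → 4 s.f., 6.5 → 2 s.f.; limit is 2.
Rounded to 2 significant figures: 5.4 × 10^3.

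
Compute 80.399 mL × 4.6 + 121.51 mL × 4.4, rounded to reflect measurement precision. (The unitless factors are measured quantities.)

80.399 × 4.6 = 369.8354 → 3.7 × 10^2 mL (2 s.f., last digit at the 10^1 place).
121.51 × 4.4 = 534.644 → 5.3 × 10^2 mL (2 s.f., last digit at the 10^1 place).
Sum: 904.4794 mL; keep the coarser place, 10^1.
Result: 9.0 × 10^2 mL.

9.0 × 10^2 mL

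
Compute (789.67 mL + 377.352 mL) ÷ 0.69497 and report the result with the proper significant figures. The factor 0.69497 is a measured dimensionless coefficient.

789.67 mL + 377.352 mL = 1167.022 mL; the sum is limited to 2 decimal places (6 s.f.).
Carrying full precision, 1167.022 ÷ 0.69497 = 1679.24083054… mL; 0.69497 has 5 s.f., so the result keeps min(6, 5) = 5 s.f.
Rounded to 5 significant figures: 1679.2 mL.

1679.2 mL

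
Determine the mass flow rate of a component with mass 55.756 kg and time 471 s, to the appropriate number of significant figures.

mass flow rate = 55.756 kg ÷ 471 s = 0.118377919321… kg/s.
55.756 has 5 significant figures; 471 has 3.
Division/multiplication keeps the fewest: 3 significant figures.
Rounded: 1.18 × 10⁻¹ kg/s.

1.18 × 10⁻¹ kg/s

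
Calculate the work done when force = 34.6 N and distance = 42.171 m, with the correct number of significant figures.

work done = 34.6 N × 42.171 m = 1459.1166 J.
34.6 has 3 significant figures; 42.171 has 5.
Division/multiplication keeps the fewest: 3 significant figures.
Rounded: 1.46 × 10^3 J.

1.46 × 10^3 J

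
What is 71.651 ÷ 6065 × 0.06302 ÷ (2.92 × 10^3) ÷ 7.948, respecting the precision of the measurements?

71.651 ÷ 6065 × 0.06302 ÷ (2.92 × 10^3) ÷ 7.948 = 3.20796144288 × 10^-8…
Multiplication/division keeps the fewest significant figures: 71.651 → 5 s.f., 6065 → 4 s.f., 0.06302 → 4 s.f., 2.92 × 10^3 → 3 s.f., 7.948 → 4 s.f.; limit is 3.
Rounded to 3 significant figures: 3.21 × 10^-8.

3.21 × 10^-8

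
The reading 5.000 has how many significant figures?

4

5.000: trailing zeros after a decimal point are significant.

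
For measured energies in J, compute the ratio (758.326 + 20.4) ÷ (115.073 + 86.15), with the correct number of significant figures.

3.870

758.326 + 20.4 = 778.726, limited to 1 d.p. → 4 s.f.; 115.073 + 86.15 = 201.223, limited to 2 d.p. → 5 s.f.
Carrying full precision, 778.726 ÷ 201.223 = 3.86996516303…; keep min(4, 5) = 4 s.f.
Rounded to 4 significant figures: 3.870.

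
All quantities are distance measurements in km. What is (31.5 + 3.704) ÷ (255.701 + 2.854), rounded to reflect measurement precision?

0.136

31.5 + 3.704 = 35.204, limited to 1 d.p. → 3 s.f.; 255.701 + 2.854 = 258.555, limited to 3 d.p. → 6 s.f.
Carrying full precision, 35.204 ÷ 258.555 = 0.136156717139…; keep min(3, 6) = 3 s.f.
Rounded to 3 significant figures: 0.136.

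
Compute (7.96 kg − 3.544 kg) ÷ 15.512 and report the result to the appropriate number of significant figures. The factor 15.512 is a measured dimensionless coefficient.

7.96 kg − 3.544 kg = 4.416 kg; the difference is limited to 2 decimal places (3 s.f.).
Carrying full precision, 4.416 ÷ 15.512 = 0.284682826199… kg; 15.512 has 5 s.f., so the result keeps min(3, 5) = 3 s.f.
Rounded to 3 significant figures: 0.285 kg.

0.285 kg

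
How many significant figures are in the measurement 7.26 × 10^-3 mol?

7.26 × 10^-3: in scientific notation every digit of the coefficient is significant.

3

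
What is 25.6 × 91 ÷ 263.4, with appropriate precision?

25.6 × 91 ÷ 263.4 = 8.84434320425…
Multiplication/division keeps the fewest significant figures: 25.6 → 3 s.f., 91 → 2 s.f., 263.4 → 4 s.f.; limit is 2.
Rounded to 2 significant figures: 8.8.

8.8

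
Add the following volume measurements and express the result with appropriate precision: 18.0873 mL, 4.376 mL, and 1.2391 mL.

18.0873 mL + 4.376 mL + 1.2391 mL = 23.7024 mL.
Addition/subtraction keeps the fewest decimal places: 18.0873 → 4 decimal places, 4.376 → 3 decimal places, 1.2391 → 4 decimal places; limit is 3.
Rounded to 3 decimal places: 23.702 mL.

23.702 mL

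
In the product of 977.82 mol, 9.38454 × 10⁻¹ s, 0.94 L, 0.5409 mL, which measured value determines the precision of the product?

0.94 L

977.82 mol → 5 s.f.; 9.38454 × 10⁻¹ s → 6 s.f.; 0.94 L → 2 s.f.; 0.5409 mL → 4 s.f.
The fewest is 2 significant figures, from 0.94 L.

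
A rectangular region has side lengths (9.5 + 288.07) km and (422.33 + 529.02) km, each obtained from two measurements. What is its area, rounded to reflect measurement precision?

2.831 × 10^5 km²

9.5 + 288.07 = 297.57, limited to 1 d.p. → 4 s.f.; 422.33 + 529.02 = 951.35, limited to 2 d.p. → 5 s.f.
Carrying full precision, 297.57 × 951.35 = 283093.2195; keep min(4, 5) = 4 s.f.
Rounded to 4 significant figures: 2.831 × 10^5 km².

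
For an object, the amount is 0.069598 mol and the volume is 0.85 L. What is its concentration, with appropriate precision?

concentration = 0.069598 mol ÷ 0.85 L = 0.08188 mol/L.
0.069598 has 5 significant figures; 0.85 has 2.
Division/multiplication keeps the fewest: 2 significant figures.
Rounded: 0.082 mol/L.

0.082 mol/L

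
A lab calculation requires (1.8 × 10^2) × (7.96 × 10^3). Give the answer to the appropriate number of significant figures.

(1.8 × 10^2) × (7.96 × 10^3) = 1432800
Multiplication/division keeps the fewest significant figures: 1.8 × 10^2 → 2 s.f., 7.96 × 10^3 → 3 s.f.; limit is 2.
Rounded to 2 significant figures: 1.4 × 10^6.

1.4 × 10^6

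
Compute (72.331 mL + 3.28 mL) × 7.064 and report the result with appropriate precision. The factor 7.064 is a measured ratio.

72.331 mL + 3.28 mL = 75.611 mL; the sum is limited to 2 decimal places (4 s.f.).
Carrying full precision, 75.611 × 7.064 = 534.116104 mL; 7.064 has 4 s.f., so the result keeps min(4, 4) = 4 s.f.
Rounded to 4 significant figures: 5.341 × 10^2 mL.

5.341 × 10^2 mL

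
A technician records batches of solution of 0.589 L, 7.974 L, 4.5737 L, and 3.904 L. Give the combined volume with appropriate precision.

17.041 L

0.589 L + 7.974 L + 4.5737 L + 3.904 L = 17.0407 L.
Addition/subtraction keeps the fewest decimal places: 0.589 → 3 decimal places, 7.974 → 3 decimal places, 4.5737 → 4 decimal places, 3.904 → 3 decimal places; limit is 3.
Rounded to 3 decimal places: 17.041 L.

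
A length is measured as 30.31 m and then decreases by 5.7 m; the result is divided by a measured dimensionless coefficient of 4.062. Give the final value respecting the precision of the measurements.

30.31 m − 5.7 m = 24.61 m; the difference is limited to 1 decimal place (3 s.f.).
Carrying full precision, 24.61 ÷ 4.062 = 6.05859182669… m; 4.062 has 4 s.f., so the result keeps min(3, 4) = 3 s.f.
Rounded to 3 significant figures: 6.06 m.

6.06 m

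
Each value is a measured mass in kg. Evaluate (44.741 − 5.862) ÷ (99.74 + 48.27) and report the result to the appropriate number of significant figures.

0.26268

44.741 − 5.862 = 38.879, limited to 3 d.p. → 5 s.f.; 99.74 + 48.27 = 148.01, limited to 2 d.p. → 5 s.f.
Carrying full precision, 38.879 ÷ 148.01 = 0.262678197419…; keep min(5, 5) = 5 s.f.
Rounded to 5 significant figures: 0.26268.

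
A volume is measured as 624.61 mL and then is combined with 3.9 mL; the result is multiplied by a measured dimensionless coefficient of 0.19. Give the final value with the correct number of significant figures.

624.61 mL + 3.9 mL = 628.51 mL; the sum is limited to 1 decimal place (4 s.f.).
Carrying full precision, 628.51 × 0.19 = 119.4169 mL; 0.19 has 2 s.f., so the result keeps min(4, 2) = 2 s.f.
Rounded to 2 significant figures: 1.2 × 10^2 mL.

1.2 × 10^2 mL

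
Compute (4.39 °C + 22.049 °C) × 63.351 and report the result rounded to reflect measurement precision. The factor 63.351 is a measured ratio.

4.39 °C + 22.049 °C = 26.439 °C; the sum is limited to 2 decimal places (4 s.f.).
Carrying full precision, 26.439 × 63.351 = 1674.937089 °C; 63.351 has 5 s.f., so the result keeps min(4, 5) = 4 s.f.
Rounded to 4 significant figures: 1675 °C.

1675 °C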